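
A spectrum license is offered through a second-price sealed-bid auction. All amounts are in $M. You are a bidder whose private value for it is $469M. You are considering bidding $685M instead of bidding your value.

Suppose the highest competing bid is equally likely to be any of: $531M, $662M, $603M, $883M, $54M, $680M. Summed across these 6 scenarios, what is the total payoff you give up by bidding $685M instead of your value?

The deviation costs you only when the competing bid falls strictly between $469M and $685M; elsewhere both bids give the same outcome.
$531M: truthful payoff $0M, deviation payoff −$62M → loss $62M.
$662M: truthful payoff $0M, deviation payoff −$193M → loss $193M.
$603M: truthful payoff $0M, deviation payoff −$134M → loss $134M.
$883M: outcomes coincide → loss $0M.
$54M: outcomes coincide → loss $0M.
$680M: truthful payoff $0M, deviation payoff −$211M → loss $211M.
Total loss = $62M + $193M + $134M + $211M = $600M.

$600M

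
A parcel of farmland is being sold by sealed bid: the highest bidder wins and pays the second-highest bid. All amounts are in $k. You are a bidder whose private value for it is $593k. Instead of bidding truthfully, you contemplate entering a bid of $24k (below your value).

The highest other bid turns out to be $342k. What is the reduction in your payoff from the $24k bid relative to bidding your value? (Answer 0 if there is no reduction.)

$251k

Bidding your value $593k: you win (since $593k > $342k) and pay $342k. Payoff $251k.
Bidding $24k: you lose. Payoff $0k.
The competing bid $342k lies between your shaded bid and your value, so underbidding forfeits an item you could have won at a profitable price.
Loss from deviating = $251k − ($0k) = $251k.
In a second-price auction your bid sets only whether you win, not what you pay, so bidding your true value is weakly dominant.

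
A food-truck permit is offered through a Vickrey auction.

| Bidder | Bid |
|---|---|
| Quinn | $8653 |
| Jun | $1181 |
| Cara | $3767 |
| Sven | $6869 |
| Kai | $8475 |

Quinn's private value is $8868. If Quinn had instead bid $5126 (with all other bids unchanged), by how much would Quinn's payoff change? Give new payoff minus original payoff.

The highest bid among the other bidders is $8475; Quinn's bid doesn't change that.
Original bid $8653: Quinn is highest, pays the top rival bid $8475; payoff $8868 − $8475 = $393.
Alternative bid $5126: Quinn is not highest (top rival bid is $8475); payoff $0.
Change in payoff = $0 − ($393) = −$393.

−$393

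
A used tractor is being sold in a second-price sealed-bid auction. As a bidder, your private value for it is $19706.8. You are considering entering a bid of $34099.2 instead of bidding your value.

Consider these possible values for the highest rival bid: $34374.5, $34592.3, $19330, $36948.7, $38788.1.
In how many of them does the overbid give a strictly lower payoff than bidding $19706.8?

The deviation hurts exactly when the highest competing bid lies strictly between $19706.8 and $34099.2 — overbidding then wins at a price above your value.
$34374.5: above both → same outcome either way.
$34592.3: above both → same outcome either way.
$19330: below both → same outcome either way.
$36948.7: above both → same outcome either way.
$38788.1: above both → same outcome either way.
Count: 0.

0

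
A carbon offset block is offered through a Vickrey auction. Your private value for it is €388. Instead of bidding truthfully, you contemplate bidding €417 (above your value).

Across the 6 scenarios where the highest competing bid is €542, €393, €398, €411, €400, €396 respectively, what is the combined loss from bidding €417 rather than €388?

The deviation costs you only when the competing bid falls strictly between €388 and €417; elsewhere both bids give the same outcome.
€542: outcomes coincide → loss €0.
€393: truthful payoff €0, deviation payoff −€5 → loss €5.
€398: truthful payoff €0, deviation payoff −€10 → loss €10.
€411: truthful payoff €0, deviation payoff −€23 → loss €23.
€400: truthful payoff €0, deviation payoff −€12 → loss €12.
€396: truthful payoff €0, deviation payoff −€8 → loss €8.
Total loss = €5 + €10 + €23 + €12 + €8 = €58.

€58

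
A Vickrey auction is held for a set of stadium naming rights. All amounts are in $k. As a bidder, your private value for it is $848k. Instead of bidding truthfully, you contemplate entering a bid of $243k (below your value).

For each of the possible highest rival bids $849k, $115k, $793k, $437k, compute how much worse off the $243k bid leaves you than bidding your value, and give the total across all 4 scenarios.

The deviation costs you only when the competing bid falls strictly between $243k and $848k; elsewhere both bids give the same outcome.
$849k: outcomes coincide → loss $0k.
$115k: outcomes coincide → loss $0k.
$793k: truthful payoff $55k, deviation payoff $0k → loss $55k.
$437k: truthful payoff $411k, deviation payoff $0k → loss $411k.
Total loss = $55k + $411k = $466k.

$466k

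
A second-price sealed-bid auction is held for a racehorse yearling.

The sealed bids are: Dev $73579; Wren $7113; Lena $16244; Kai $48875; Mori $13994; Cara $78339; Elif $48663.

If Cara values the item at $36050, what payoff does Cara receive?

Highest bid: Cara at $78339, so Cara wins.
Second-highest bid: Dev at $73579 — that is the price the winner pays.
Cara's payoff = value − price = $36050 − $73579 = −$37529.

−$37529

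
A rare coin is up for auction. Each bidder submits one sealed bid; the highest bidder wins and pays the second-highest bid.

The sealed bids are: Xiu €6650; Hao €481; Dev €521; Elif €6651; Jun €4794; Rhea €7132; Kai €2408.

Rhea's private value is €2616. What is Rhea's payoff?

Highest bid: Rhea at €7132, so Rhea wins.
Second-highest bid: Elif at €6651 — that is the price the winner pays.
Rhea's payoff = value − price = €2616 − €6651 = −€4035.

−€4035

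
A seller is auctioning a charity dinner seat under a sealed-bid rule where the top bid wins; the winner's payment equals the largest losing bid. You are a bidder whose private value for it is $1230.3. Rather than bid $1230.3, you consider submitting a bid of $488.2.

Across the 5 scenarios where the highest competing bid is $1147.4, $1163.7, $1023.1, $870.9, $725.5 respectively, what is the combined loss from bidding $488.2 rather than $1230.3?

$1220.9

The deviation costs you only when the competing bid falls strictly between $488.2 and $1230.3; elsewhere both bids give the same outcome.
$1147.4: truthful payoff $82.9, deviation payoff $0 → loss $82.9.
$1163.7: truthful payoff $66.6, deviation payoff $0 → loss $66.6.
$1023.1: truthful payoff $207.2, deviation payoff $0 → loss $207.2.
$870.9: truthful payoff $359.4, deviation payoff $0 → loss $359.4.
$725.5: truthful payoff $504.8, deviation payoff $0 → loss $504.8.
Total loss = $82.9 + $66.6 + $207.2 + $359.4 + $504.8 = $1220.9.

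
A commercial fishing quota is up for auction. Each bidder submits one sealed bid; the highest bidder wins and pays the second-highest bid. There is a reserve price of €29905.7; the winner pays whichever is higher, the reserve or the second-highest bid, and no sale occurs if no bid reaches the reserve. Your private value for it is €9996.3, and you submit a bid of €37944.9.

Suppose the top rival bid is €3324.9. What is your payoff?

Your bid €37944.9 is the highest and exceeds the reserve.
Price = max(second-highest bid, reserve) = max(€3324.9, €29905.7) = €29905.7.
Payoff = €9996.3 − €29905.7 = −€19909.4.

−€19909.4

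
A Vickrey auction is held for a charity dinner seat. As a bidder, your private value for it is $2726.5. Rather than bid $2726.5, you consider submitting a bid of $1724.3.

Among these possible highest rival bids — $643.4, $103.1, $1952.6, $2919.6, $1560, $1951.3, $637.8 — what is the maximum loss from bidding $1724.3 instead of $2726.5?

$643.4: same outcome either way → loss $0.
$103.1: same outcome either way → loss $0.
$1952.6: truthful gives $773.9, deviation gives $0 → loss $773.9.
$2919.6: same outcome either way → loss $0.
$1560: same outcome either way → loss $0.
$1951.3: truthful gives $775.2, deviation gives $0 → loss $775.2.
$637.8: same outcome either way → loss $0.
Maximum loss: $775.2.

$775.2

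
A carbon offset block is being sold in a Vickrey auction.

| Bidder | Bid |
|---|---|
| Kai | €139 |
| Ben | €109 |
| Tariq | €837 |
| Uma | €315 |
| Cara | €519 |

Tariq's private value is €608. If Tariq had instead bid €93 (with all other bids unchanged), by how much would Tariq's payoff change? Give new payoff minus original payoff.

The highest bid among the other bidders is €519; Tariq's bid doesn't change that.
Original bid €837: Tariq is highest, pays the top rival bid €519; payoff €608 − €519 = €89.
Alternative bid €93: Tariq is not highest (top rival bid is €519); payoff €0.
Change in payoff = €0 − (€89) = −€89.

−€89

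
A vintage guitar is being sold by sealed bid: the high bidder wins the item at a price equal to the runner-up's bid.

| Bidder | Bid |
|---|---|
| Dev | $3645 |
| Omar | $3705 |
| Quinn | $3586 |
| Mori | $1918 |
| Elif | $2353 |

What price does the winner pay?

$3645

Highest bid: Omar at $3705, so Omar wins.
Second-highest bid: Dev at $3645 — that is the price the winner pays.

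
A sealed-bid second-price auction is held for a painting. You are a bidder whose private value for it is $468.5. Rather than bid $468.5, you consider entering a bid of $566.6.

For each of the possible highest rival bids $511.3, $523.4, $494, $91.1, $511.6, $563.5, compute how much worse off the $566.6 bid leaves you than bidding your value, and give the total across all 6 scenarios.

$261.3

The deviation costs you only when the competing bid falls strictly between $468.5 and $566.6; elsewhere both bids give the same outcome.
$511.3: truthful payoff $0, deviation payoff −$42.8 → loss $42.8.
$523.4: truthful payoff $0, deviation payoff −$54.9 → loss $54.9.
$494: truthful payoff $0, deviation payoff −$25.5 → loss $25.5.
$91.1: outcomes coincide → loss $0.
$511.6: truthful payoff $0, deviation payoff −$43.1 → loss $43.1.
$563.5: truthful payoff $0, deviation payoff −$95 → loss $95.
Total loss = $42.8 + $54.9 + $25.5 + $43.1 + $95 = $261.3.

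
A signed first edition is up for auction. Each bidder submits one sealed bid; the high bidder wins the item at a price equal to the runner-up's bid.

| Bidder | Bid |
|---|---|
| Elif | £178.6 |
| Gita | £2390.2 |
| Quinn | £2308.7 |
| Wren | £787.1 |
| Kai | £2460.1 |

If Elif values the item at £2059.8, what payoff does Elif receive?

£0

Highest bid: Kai at £2460.1, so Kai wins.
Second-highest bid: Gita at £2390.2 — that is the price the winner pays.
Elif did not win, so Elif pays nothing and receives nothing: payoff £0.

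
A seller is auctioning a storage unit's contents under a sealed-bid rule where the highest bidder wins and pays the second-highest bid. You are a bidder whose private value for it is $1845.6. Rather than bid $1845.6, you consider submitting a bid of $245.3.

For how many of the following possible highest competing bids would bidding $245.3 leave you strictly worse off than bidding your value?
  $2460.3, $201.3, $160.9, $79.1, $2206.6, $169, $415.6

The deviation hurts exactly when the highest competing bid lies strictly between $245.3 and $1845.6 — underbidding then forfeits a profitable win.
$2460.3: above both → same outcome either way.
$201.3: below both → same outcome either way.
$160.9: below both → same outcome either way.
$79.1: below both → same outcome either way.
$2206.6: above both → same outcome either way.
$169: below both → same outcome either way.
$415.6: inside the interval → strictly worse (loss $1430).
Count: 1.

1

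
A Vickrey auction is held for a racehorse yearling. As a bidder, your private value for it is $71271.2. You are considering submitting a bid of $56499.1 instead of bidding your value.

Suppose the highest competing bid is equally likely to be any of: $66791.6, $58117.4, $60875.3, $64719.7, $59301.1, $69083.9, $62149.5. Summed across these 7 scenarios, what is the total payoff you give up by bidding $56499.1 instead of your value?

$57859.9

The deviation costs you only when the competing bid falls strictly between $56499.1 and $71271.2; elsewhere both bids give the same outcome.
$66791.6: truthful payoff $4479.6, deviation payoff $0 → loss $4479.6.
$58117.4: truthful payoff $13153.8, deviation payoff $0 → loss $13153.8.
$60875.3: truthful payoff $10395.9, deviation payoff $0 → loss $10395.9.
$64719.7: truthful payoff $6551.5, deviation payoff $0 → loss $6551.5.
$59301.1: truthful payoff $11970.1, deviation payoff $0 → loss $11970.1.
$69083.9: truthful payoff $2187.3, deviation payoff $0 → loss $2187.3.
$62149.5: truthful payoff $9121.7, deviation payoff $0 → loss $9121.7.
Total loss = $4479.6 + $13153.8 + $10395.9 + $6551.5 + $11970.1 + $2187.3 + $9121.7 = $57859.9.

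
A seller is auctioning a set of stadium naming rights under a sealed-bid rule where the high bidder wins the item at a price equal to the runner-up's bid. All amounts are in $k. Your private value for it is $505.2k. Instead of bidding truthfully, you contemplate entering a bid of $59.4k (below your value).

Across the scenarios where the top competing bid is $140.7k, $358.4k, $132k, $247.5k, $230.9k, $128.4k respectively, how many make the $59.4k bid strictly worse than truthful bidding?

The deviation hurts exactly when the highest competing bid lies strictly between $59.4k and $505.2k — underbidding then forfeits a profitable win.
$140.7k: inside the interval → strictly worse (loss $364.5k).
$358.4k: inside the interval → strictly worse (loss $146.8k).
$132k: inside the interval → strictly worse (loss $373.2k).
$247.5k: inside the interval → strictly worse (loss $257.7k).
$230.9k: inside the interval → strictly worse (loss $274.3k).
$128.4k: inside the interval → strictly worse (loss $376.8k).
Count: 6.

6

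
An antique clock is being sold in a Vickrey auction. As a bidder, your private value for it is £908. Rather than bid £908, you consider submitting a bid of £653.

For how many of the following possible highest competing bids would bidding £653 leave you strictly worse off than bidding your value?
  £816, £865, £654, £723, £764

5

The deviation hurts exactly when the highest competing bid lies strictly between £653 and £908 — underbidding then forfeits a profitable win.
£816: inside the interval → strictly worse (loss £92).
£865: inside the interval → strictly worse (loss £43).
£654: inside the interval → strictly worse (loss £254).
£723: inside the interval → strictly worse (loss £185).
£764: inside the interval → strictly worse (loss £144).
Count: 5.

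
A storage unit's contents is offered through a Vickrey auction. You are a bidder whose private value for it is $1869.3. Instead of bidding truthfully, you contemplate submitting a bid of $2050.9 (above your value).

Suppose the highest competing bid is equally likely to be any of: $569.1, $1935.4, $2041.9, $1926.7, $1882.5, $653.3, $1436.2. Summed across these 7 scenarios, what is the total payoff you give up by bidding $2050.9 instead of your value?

$309.3

The deviation costs you only when the competing bid falls strictly between $1869.3 and $2050.9; elsewhere both bids give the same outcome.
$569.1: outcomes coincide → loss $0.
$1935.4: truthful payoff $0, deviation payoff −$66.1 → loss $66.1.
$2041.9: truthful payoff $0, deviation payoff −$172.6 → loss $172.6.
$1926.7: truthful payoff $0, deviation payoff −$57.4 → loss $57.4.
$1882.5: truthful payoff $0, deviation payoff −$13.2 → loss $13.2.
$653.3: outcomes coincide → loss $0.
$1436.2: outcomes coincide → loss $0.
Total loss = $66.1 + $172.6 + $57.4 + $13.2 = $309.3.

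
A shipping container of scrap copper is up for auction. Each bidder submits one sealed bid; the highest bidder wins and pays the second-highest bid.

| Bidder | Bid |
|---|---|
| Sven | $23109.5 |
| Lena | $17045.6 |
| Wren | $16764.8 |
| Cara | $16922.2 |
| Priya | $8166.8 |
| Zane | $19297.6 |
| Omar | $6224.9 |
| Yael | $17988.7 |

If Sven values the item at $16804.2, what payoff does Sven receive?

−$2493.4

Highest bid: Sven at $23109.5, so Sven wins.
Second-highest bid: Zane at $19297.6 — that is the price the winner pays.
Sven's payoff = value − price = $16804.2 − $19297.6 = −$2493.4.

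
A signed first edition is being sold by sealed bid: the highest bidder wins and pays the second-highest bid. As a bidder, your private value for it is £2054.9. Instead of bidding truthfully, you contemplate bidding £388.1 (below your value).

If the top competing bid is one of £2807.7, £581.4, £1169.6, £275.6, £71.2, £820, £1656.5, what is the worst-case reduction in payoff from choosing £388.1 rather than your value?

£1473.5

£2807.7: same outcome either way → loss £0.
£581.4: truthful gives £1473.5, deviation gives £0 → loss £1473.5.
£1169.6: truthful gives £885.3, deviation gives £0 → loss £885.3.
£275.6: same outcome either way → loss £0.
£71.2: same outcome either way → loss £0.
£820: truthful gives £1234.9, deviation gives £0 → loss £1234.9.
£1656.5: truthful gives £398.4, deviation gives £0 → loss £398.4.
Maximum loss: £1473.5.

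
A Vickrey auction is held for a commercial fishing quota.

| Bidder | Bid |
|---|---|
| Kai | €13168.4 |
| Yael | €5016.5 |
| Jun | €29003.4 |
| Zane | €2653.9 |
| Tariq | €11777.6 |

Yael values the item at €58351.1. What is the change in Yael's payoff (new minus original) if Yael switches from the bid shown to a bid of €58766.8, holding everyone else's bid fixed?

€29347.7

The highest bid among the other bidders is €29003.4; Yael's bid doesn't change that.
Original bid €5016.5: Yael is not highest (top rival bid is €29003.4); payoff €0.
Alternative bid €58766.8: Yael is highest, pays the top rival bid €29003.4; payoff €58351.1 − €29003.4 = €29347.7.
Change in payoff = €29347.7 − (€0) = €29347.7.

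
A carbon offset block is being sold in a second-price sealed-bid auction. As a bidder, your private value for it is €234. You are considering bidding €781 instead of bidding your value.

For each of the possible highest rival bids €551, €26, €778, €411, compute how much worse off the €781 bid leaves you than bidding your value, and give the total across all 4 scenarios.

The deviation costs you only when the competing bid falls strictly between €234 and €781; elsewhere both bids give the same outcome.
€551: truthful payoff €0, deviation payoff −€317 → loss €317.
€26: outcomes coincide → loss €0.
€778: truthful payoff €0, deviation payoff −€544 → loss €544.
€411: truthful payoff €0, deviation payoff −€177 → loss €177.
Total loss = €317 + €544 + €177 = €1038.
Truthful bidding weakly dominates here: raising your bid can only win items priced above your value, and lowering it can only forfeit items priced below.

€1038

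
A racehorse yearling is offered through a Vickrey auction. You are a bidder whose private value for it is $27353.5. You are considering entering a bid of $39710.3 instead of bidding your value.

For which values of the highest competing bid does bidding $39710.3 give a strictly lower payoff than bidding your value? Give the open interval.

($27353.5, $39710.3)

If the competing bid is below $27353.5, both bids win at the same price — no difference.
If it is above $39710.3, both bids lose — no difference.
If it lies strictly between $27353.5 and $39710.3, bidding your value loses (payoff 0) while bidding $39710.3 wins at a price above your value (payoff negative).
So the deviation strictly hurts on the open interval ($27353.5, $39710.3).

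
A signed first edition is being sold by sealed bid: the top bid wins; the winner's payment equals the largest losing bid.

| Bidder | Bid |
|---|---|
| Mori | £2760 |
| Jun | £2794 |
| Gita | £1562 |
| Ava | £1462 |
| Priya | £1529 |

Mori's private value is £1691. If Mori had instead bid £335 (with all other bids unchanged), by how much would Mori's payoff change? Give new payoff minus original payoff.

The highest bid among the other bidders is £2794; Mori's bid doesn't change that.
Original bid £2760: Mori is not highest (top rival bid is £2794); payoff £0.
Alternative bid £335: Mori is not highest (top rival bid is £2794); payoff £0.
Change in payoff = £0 − (£0) = £0.

£0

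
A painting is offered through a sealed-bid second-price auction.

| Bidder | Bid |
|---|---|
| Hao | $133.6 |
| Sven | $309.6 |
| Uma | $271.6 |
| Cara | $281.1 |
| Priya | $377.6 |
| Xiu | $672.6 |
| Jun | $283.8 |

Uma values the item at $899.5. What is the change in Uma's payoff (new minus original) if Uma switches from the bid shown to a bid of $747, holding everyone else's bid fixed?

$226.9

The highest bid among the other bidders is $672.6; Uma's bid doesn't change that.
Original bid $271.6: Uma is not highest (top rival bid is $672.6); payoff $0.
Alternative bid $747: Uma is highest, pays the top rival bid $672.6; payoff $899.5 − $672.6 = $226.9.
Change in payoff = $226.9 − ($0) = $226.9.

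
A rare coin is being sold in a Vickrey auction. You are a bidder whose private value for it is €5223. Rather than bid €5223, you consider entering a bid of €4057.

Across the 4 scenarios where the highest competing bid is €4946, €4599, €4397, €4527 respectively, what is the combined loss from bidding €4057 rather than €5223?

€2423

The deviation costs you only when the competing bid falls strictly between €4057 and €5223; elsewhere both bids give the same outcome.
€4946: truthful payoff €277, deviation payoff €0 → loss €277.
€4599: truthful payoff €624, deviation payoff €0 → loss €624.
€4397: truthful payoff €826, deviation payoff €0 → loss €826.
€4527: truthful payoff €696, deviation payoff €0 → loss €696.
Total loss = €277 + €624 + €826 + €696 = €2423.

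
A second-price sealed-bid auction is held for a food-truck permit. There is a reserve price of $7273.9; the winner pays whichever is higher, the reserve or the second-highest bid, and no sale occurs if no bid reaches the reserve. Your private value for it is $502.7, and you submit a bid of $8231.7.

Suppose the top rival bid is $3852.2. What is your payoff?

Your bid $8231.7 is the highest and exceeds the reserve.
Price = max(second-highest bid, reserve) = max($3852.2, $7273.9) = $7273.9.
Payoff = $502.7 − $7273.9 = −$6771.2.

−$6771.2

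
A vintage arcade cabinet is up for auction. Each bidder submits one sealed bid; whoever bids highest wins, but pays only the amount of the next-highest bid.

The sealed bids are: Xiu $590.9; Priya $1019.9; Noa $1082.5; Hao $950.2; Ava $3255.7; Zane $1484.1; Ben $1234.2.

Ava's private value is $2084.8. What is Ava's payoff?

Highest bid: Ava at $3255.7, so Ava wins.
Second-highest bid: Zane at $1484.1 — that is the price the winner pays.
Ava's payoff = value − price = $2084.8 − $1484.1 = $600.7.

$600.7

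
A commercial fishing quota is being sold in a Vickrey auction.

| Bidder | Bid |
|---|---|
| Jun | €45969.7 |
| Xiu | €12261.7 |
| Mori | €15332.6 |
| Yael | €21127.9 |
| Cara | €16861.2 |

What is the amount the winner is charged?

€21127.9

Highest bid: Jun at €45969.7, so Jun wins.
Second-highest bid: Yael at €21127.9 — that is the price the winner pays.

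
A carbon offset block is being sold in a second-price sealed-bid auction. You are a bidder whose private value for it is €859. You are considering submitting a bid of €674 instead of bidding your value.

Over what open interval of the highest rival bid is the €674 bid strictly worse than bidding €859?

(€674, €859)

If the competing bid is below €674, both bids win at the same price — no difference.
If it is above €859, both bids lose — no difference.
If it lies strictly between €674 and €859, bidding your value wins at a price below your value (positive payoff) while bidding €674 loses (payoff 0).
So the deviation strictly hurts on the open interval (€674, €859).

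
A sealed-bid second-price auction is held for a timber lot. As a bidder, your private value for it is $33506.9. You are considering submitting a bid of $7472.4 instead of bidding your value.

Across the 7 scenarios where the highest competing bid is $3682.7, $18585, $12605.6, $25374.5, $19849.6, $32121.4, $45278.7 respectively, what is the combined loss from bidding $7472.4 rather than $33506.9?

The deviation costs you only when the competing bid falls strictly between $7472.4 and $33506.9; elsewhere both bids give the same outcome.
$3682.7: outcomes coincide → loss $0.
$18585: truthful payoff $14921.9, deviation payoff $0 → loss $14921.9.
$12605.6: truthful payoff $20901.3, deviation payoff $0 → loss $20901.3.
$25374.5: truthful payoff $8132.4, deviation payoff $0 → loss $8132.4.
$19849.6: truthful payoff $13657.3, deviation payoff $0 → loss $13657.3.
$32121.4: truthful payoff $1385.5, deviation payoff $0 → loss $1385.5.
$45278.7: outcomes coincide → loss $0.
Total loss = $14921.9 + $20901.3 + $8132.4 + $13657.3 + $1385.5 = $58998.4.

$58998.4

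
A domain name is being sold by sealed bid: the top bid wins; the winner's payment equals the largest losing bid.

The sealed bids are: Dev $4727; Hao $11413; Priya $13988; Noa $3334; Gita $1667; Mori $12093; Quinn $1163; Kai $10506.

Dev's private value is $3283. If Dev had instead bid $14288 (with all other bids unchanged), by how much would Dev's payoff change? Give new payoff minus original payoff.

The highest bid among the other bidders is $13988; Dev's bid doesn't change that.
Original bid $4727: Dev is not highest (top rival bid is $13988); payoff $0.
Alternative bid $14288: Dev is highest, pays the top rival bid $13988; payoff $3283 − $13988 = −$10705.
Change in payoff = −$10705 − ($0) = −$10705.

−$10705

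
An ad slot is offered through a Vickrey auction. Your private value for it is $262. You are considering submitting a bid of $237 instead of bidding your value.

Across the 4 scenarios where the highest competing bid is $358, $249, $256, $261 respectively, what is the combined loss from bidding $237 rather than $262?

$20

The deviation costs you only when the competing bid falls strictly between $237 and $262; elsewhere both bids give the same outcome.
$358: outcomes coincide → loss $0.
$249: truthful payoff $13, deviation payoff $0 → loss $13.
$256: truthful payoff $6, deviation payoff $0 → loss $6.
$261: truthful payoff $1, deviation payoff $0 → loss $1.
Total loss = $13 + $6 + $1 = $20.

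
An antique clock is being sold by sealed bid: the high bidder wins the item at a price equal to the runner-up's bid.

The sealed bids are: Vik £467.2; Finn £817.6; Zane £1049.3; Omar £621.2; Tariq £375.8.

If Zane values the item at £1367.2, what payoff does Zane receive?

Highest bid: Zane at £1049.3, so Zane wins.
Second-highest bid: Finn at £817.6 — that is the price the winner pays.
Zane's payoff = value − price = £1367.2 − £817.6 = £549.6.

£549.6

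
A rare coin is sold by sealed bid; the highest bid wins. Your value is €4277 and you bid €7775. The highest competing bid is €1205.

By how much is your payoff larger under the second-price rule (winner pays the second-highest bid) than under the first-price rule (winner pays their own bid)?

€6570

You have the highest bid, so you win under either rule.
Second-price: pay €1205 → payoff €3072.
First-price: pay your own bid €7775 → payoff −€3498.
Difference = €3072 − (−€3498) = €6570.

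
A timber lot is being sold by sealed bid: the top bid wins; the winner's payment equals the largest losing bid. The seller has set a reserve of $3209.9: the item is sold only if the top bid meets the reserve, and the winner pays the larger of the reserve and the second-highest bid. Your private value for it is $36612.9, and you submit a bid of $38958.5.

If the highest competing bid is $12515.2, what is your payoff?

$24097.7

Your bid $38958.5 is the highest and exceeds the reserve.
Price = max(second-highest bid, reserve) = max($12515.2, $3209.9) = $12515.2.
Payoff = $36612.9 − $12515.2 = $24097.7.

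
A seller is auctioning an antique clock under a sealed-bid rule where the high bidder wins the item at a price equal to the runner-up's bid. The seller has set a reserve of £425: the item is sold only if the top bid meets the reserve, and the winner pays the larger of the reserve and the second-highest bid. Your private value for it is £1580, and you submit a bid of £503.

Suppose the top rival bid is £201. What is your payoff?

Your bid £503 is the highest and exceeds the reserve.
Price = max(second-highest bid, reserve) = max(£201, £425) = £425.
Payoff = £1580 − £425 = £1155.

£1155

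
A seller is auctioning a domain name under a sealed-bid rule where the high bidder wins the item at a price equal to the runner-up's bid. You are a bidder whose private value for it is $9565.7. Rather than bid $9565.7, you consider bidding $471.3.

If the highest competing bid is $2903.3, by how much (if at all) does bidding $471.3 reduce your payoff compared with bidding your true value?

Bidding your value $9565.7: you win (since $9565.7 > $2903.3) and pay $2903.3. Payoff $6662.4.
Bidding $471.3: you lose. Payoff $0.
The competing bid $2903.3 lies between your shaded bid and your value, so underbidding forfeits an item you could have won at a profitable price.
Loss from deviating = $6662.4 − ($0) = $6662.4.

$6662.4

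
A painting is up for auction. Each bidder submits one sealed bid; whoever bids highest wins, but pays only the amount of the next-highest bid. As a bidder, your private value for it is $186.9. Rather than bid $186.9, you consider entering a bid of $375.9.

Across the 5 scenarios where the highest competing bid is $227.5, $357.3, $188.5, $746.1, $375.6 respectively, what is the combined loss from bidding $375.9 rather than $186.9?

$401.3

The deviation costs you only when the competing bid falls strictly between $186.9 and $375.9; elsewhere both bids give the same outcome.
$227.5: truthful payoff $0, deviation payoff −$40.6 → loss $40.6.
$357.3: truthful payoff $0, deviation payoff −$170.4 → loss $170.4.
$188.5: truthful payoff $0, deviation payoff −$1.6 → loss $1.6.
$746.1: outcomes coincide → loss $0.
$375.6: truthful payoff $0, deviation payoff −$188.7 → loss $188.7.
Total loss = $40.6 + $170.4 + $1.6 + $188.7 = $401.3.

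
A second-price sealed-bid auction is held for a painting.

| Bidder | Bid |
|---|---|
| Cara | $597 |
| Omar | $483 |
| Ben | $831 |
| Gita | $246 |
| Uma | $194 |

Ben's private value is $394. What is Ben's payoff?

Highest bid: Ben at $831, so Ben wins.
Second-highest bid: Cara at $597 — that is the price the winner pays.
Ben's payoff = value − price = $394 − $597 = −$203.

−$203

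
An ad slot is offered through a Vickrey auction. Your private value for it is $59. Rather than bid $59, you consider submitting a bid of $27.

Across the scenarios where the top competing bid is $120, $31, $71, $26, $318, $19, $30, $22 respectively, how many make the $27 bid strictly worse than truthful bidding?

The deviation hurts exactly when the highest competing bid lies strictly between $27 and $59 — underbidding then forfeits a profitable win.
$120: above both → same outcome either way.
$31: inside the interval → strictly worse (loss $28).
$71: above both → same outcome either way.
$26: below both → same outcome either way.
$318: above both → same outcome either way.
$19: below both → same outcome either way.
$30: inside the interval → strictly worse (loss $29).
$22: below both → same outcome either way.
Count: 2.

2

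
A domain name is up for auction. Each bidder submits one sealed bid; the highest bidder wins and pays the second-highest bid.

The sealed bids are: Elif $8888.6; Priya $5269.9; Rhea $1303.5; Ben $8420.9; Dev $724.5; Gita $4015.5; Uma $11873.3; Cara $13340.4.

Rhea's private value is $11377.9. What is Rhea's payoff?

$0

Highest bid: Cara at $13340.4, so Cara wins.
Second-highest bid: Uma at $11873.3 — that is the price the winner pays.
Rhea did not win, so Rhea pays nothing and receives nothing: payoff $0.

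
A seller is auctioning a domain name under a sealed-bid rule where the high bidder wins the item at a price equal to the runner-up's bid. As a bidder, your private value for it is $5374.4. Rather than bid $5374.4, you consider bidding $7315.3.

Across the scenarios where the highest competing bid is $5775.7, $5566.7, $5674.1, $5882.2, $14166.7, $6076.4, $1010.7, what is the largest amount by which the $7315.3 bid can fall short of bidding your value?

$702

$5775.7: truthful gives $0, deviation gives −$401.3 → loss $401.3.
$5566.7: truthful gives $0, deviation gives −$192.3 → loss $192.3.
$5674.1: truthful gives $0, deviation gives −$299.7 → loss $299.7.
$5882.2: truthful gives $0, deviation gives −$507.8 → loss $507.8.
$14166.7: same outcome either way → loss $0.
$6076.4: truthful gives $0, deviation gives −$702 → loss $702.
$1010.7: same outcome either way → loss $0.
Maximum loss: $702.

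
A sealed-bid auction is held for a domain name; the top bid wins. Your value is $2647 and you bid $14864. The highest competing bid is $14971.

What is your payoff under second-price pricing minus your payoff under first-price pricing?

Your bid $14864 is below $14971, so you lose under either rule.
Payoff is $0 in both cases; difference = $0.

$0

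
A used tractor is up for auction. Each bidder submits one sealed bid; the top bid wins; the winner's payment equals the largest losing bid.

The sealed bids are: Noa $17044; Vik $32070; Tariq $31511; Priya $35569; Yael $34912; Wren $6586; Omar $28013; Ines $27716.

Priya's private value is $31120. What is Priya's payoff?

−$3792

Highest bid: Priya at $35569, so Priya wins.
Second-highest bid: Yael at $34912 — that is the price the winner pays.
Priya's payoff = value − price = $31120 − $34912 = −$3792.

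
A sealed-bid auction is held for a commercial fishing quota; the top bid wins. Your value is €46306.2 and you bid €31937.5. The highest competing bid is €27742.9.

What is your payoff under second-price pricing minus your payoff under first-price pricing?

€4194.6

You have the highest bid, so you win under either rule.
Second-price: pay €27742.9 → payoff €18563.3.
First-price: pay your own bid €31937.5 → payoff €14368.7.
Difference = €18563.3 − (€14368.7) = €4194.6.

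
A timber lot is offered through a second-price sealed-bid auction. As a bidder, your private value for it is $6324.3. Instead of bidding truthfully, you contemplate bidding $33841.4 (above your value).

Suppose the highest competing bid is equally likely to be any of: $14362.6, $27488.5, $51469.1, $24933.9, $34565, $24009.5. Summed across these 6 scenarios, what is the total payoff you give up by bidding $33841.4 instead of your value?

$65497.3

The deviation costs you only when the competing bid falls strictly between $6324.3 and $33841.4; elsewhere both bids give the same outcome.
$14362.6: truthful payoff $0, deviation payoff −$8038.3 → loss $8038.3.
$27488.5: truthful payoff $0, deviation payoff −$21164.2 → loss $21164.2.
$51469.1: outcomes coincide → loss $0.
$24933.9: truthful payoff $0, deviation payoff −$18609.6 → loss $18609.6.
$34565: outcomes coincide → loss $0.
$24009.5: truthful payoff $0, deviation payoff −$17685.2 → loss $17685.2.
Total loss = $8038.3 + $21164.2 + $18609.6 + $17685.2 = $65497.3.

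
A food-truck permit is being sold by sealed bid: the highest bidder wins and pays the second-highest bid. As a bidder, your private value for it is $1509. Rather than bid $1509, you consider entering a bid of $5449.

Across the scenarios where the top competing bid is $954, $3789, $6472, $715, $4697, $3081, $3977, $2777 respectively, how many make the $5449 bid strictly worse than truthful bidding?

5

The deviation hurts exactly when the highest competing bid lies strictly between $1509 and $5449 — overbidding then wins at a price above your value.
$954: below both → same outcome either way.
$3789: inside the interval → strictly worse (loss $2280).
$6472: above both → same outcome either way.
$715: below both → same outcome either way.
$4697: inside the interval → strictly worse (loss $3188).
$3081: inside the interval → strictly worse (loss $1572).
$3977: inside the interval → strictly worse (loss $2468).
$2777: inside the interval → strictly worse (loss $1268).
Count: 5.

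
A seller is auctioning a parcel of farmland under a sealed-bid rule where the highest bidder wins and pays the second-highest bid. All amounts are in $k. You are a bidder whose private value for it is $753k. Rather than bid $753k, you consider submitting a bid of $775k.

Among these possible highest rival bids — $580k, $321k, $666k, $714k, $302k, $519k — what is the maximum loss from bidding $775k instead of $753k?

$0k

$580k: same outcome either way → loss $0k.
$321k: same outcome either way → loss $0k.
$666k: same outcome either way → loss $0k.
$714k: same outcome either way → loss $0k.
$302k: same outcome either way → loss $0k.
$519k: same outcome either way → loss $0k.
Maximum loss: $0k.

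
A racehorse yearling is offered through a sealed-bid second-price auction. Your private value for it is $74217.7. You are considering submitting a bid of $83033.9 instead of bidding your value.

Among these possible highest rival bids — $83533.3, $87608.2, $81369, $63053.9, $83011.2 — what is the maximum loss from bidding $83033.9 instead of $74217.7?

$8793.5

$83533.3: same outcome either way → loss $0.
$87608.2: same outcome either way → loss $0.
$81369: truthful gives $0, deviation gives −$7151.3 → loss $7151.3.
$63053.9: same outcome either way → loss $0.
$83011.2: truthful gives $0, deviation gives −$8793.5 → loss $8793.5.
Maximum loss: $8793.5.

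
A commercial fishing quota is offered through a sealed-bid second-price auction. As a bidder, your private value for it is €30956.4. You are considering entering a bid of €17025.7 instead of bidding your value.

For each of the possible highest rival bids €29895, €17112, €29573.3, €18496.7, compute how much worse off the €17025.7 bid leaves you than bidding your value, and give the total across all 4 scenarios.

The deviation costs you only when the competing bid falls strictly between €17025.7 and €30956.4; elsewhere both bids give the same outcome.
€29895: truthful payoff €1061.4, deviation payoff €0 → loss €1061.4.
€17112: truthful payoff €13844.4, deviation payoff €0 → loss €13844.4.
€29573.3: truthful payoff €1383.1, deviation payoff €0 → loss €1383.1.
€18496.7: truthful payoff €12459.7, deviation payoff €0 → loss €12459.7.
Total loss = €1061.4 + €13844.4 + €1383.1 + €12459.7 = €28748.6.

€28748.6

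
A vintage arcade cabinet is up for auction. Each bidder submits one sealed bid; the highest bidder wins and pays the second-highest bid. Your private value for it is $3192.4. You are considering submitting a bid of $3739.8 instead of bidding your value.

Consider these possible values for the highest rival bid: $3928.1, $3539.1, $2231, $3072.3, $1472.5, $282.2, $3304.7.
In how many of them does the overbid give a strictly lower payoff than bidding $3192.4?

The deviation hurts exactly when the highest competing bid lies strictly between $3192.4 and $3739.8 — overbidding then wins at a price above your value.
$3928.1: above both → same outcome either way.
$3539.1: inside the interval → strictly worse (loss $346.7).
$2231: below both → same outcome either way.
$3072.3: below both → same outcome either way.
$1472.5: below both → same outcome either way.
$282.2: below both → same outcome either way.
$3304.7: inside the interval → strictly worse (loss $112.3).
Count: 2.

2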